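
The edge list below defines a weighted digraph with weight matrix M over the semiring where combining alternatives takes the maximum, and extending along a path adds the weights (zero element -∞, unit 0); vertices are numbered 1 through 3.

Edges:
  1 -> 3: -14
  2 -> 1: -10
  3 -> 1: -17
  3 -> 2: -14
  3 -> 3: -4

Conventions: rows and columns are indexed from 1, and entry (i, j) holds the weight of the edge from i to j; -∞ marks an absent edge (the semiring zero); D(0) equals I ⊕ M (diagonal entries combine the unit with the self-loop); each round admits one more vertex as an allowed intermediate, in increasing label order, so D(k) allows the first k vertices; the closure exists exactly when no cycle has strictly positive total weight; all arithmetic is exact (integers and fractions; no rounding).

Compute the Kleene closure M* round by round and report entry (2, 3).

D(0):
  [0, -∞, -14]
  [-10, 0, -∞]
  [-17, -14, 0]
D(1):
  [0, -∞, -14]
  [-10, 0, -24]
  [-17, -14, 0]
D(2):
  [0, -∞, -14]
  [-10, 0, -24]
  [-17, -14, 0]
D(3):
  [0, -28, -14]
  [-10, 0, -24]
  [-17, -14, 0]
Answer: M*[2][3] = -24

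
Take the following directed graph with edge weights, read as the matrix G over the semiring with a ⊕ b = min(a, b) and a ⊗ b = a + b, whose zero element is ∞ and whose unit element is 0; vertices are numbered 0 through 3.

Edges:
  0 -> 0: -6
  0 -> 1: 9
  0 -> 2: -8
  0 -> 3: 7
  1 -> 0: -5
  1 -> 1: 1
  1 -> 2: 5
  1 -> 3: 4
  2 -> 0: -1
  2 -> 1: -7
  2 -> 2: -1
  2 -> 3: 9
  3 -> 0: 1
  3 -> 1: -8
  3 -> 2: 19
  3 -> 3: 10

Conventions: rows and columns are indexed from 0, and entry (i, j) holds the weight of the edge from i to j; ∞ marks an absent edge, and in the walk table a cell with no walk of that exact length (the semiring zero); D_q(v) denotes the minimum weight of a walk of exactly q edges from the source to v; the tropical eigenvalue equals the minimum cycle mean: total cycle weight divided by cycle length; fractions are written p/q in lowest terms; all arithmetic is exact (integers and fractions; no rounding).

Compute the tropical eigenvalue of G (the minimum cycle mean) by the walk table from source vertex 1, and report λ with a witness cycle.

q=0: [∞, 0, ∞, ∞]
q=1: [-5, 1, 5, 4]
q=2: [-11, -4, -13, 2]
q=3: [-17, -20, -19, -4]
q=4: [-25, -26, -25, -16]
Optimal cycle mean attained by: cycle 0->2->1->0, total (-8) + (-7) + (-5), length 3.
Answer: λ = -20/3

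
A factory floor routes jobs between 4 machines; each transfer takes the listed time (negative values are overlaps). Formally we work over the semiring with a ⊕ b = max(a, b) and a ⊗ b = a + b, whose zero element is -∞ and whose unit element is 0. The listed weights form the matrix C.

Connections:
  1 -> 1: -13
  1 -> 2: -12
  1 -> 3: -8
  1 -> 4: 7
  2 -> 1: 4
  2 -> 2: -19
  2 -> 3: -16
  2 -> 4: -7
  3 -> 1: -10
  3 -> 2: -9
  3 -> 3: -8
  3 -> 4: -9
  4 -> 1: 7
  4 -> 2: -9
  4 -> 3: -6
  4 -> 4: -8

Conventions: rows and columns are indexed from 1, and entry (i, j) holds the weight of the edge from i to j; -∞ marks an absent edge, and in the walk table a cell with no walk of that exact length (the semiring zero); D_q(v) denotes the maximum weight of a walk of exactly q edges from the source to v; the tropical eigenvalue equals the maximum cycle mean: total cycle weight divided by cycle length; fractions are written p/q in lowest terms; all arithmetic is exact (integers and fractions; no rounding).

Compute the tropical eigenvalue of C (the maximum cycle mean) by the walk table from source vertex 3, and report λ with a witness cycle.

q=0: [-∞, -∞, 0, -∞]
q=1: [-10, -9, -8, -9]
q=2: [-2, -17, -15, -3]
q=3: [4, -12, -9, 5]
q=4: [12, -4, -1, 11]
Optimal cycle mean attained by: cycle 1->4->1, total 7 + 7, length 2.
Answer: λ = 7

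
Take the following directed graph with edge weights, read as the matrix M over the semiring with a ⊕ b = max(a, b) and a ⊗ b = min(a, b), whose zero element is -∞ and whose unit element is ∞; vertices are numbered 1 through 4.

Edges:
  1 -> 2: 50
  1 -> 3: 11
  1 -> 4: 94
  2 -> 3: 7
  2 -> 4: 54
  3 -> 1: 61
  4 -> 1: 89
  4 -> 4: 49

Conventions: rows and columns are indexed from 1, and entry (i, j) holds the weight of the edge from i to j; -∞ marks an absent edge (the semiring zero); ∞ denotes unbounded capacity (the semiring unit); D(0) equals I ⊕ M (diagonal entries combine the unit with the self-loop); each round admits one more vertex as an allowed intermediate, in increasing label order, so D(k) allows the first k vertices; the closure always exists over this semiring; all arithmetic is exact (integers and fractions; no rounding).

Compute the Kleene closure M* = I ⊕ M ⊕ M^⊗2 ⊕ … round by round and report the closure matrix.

D(0):
  [∞, 50, 11, 94]
  [-∞, ∞, 7, 54]
  [61, -∞, ∞, -∞]
  [89, -∞, -∞, ∞]
D(1):
  [∞, 50, 11, 94]
  [-∞, ∞, 7, 54]
  [61, 50, ∞, 61]
  [89, 50, 11, ∞]
D(2):
  [∞, 50, 11, 94]
  [-∞, ∞, 7, 54]
  [61, 50, ∞, 61]
  [89, 50, 11, ∞]
D(3):
  [∞, 50, 11, 94]
  [7, ∞, 7, 54]
  [61, 50, ∞, 61]
  [89, 50, 11, ∞]
D(4):
  [∞, 50, 11, 94]
  [54, ∞, 11, 54]
  [61, 50, ∞, 61]
  [89, 50, 11, ∞]
Answer: M* = [[∞, 50, 11, 94], [54, ∞, 11, 54], [61, 50, ∞, 61], [89, 50, 11, ∞]]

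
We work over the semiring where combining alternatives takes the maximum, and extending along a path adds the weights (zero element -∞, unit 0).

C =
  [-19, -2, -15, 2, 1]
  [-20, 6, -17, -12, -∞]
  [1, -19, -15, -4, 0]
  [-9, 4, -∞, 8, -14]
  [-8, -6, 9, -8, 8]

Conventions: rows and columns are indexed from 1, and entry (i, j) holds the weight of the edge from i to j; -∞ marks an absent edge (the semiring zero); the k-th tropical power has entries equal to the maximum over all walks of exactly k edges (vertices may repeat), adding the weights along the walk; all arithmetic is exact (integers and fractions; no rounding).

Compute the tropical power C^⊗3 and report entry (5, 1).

C^⊗2:
  [-7, 6, 10, 10, 9]
  [-14, 12, -11, -4, -17]
  [-8, 0, 9, 4, 8]
  [-1, 12, -5, 16, -6]
  [10, 2, 17, 5, 16]
C^⊗3:
  [11, 14, 18, 18, 17]
  [-8, 18, -5, 4, -9]
  [10, 8, 17, 12, 16]
  [7, 20, 3, 24, 2]
  [18, 10, 25, 13, 24]
Key observation: the optimum is the walk 5->5->3->1, with weight 8 + 9 + 1 = 18.
Optimal value attained by: walk 5->5->3->1.
Answer: (C^⊗3)[5][1] = 18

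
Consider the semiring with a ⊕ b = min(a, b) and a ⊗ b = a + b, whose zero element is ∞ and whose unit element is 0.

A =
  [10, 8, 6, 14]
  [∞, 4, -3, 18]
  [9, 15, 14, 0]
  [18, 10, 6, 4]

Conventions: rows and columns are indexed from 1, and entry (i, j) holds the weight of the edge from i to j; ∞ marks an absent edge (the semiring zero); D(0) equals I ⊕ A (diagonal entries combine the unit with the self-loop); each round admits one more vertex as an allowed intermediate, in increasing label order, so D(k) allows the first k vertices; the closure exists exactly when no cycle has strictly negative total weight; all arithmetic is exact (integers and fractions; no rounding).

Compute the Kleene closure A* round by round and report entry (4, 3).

D(0):
  [0, 8, 6, 14]
  [∞, 0, -3, 18]
  [9, 15, 0, 0]
  [18, 10, 6, 0]
D(1):
  [0, 8, 6, 14]
  [∞, 0, -3, 18]
  [9, 15, 0, 0]
  [18, 10, 6, 0]
D(2):
  [0, 8, 5, 14]
  [∞, 0, -3, 18]
  [9, 15, 0, 0]
  [18, 10, 6, 0]
D(3):
  [0, 8, 5, 5]
  [6, 0, -3, -3]
  [9, 15, 0, 0]
  [15, 10, 6, 0]
D(4):
  [0, 8, 5, 5]
  [6, 0, -3, -3]
  [9, 10, 0, 0]
  [15, 10, 6, 0]
Answer: A*[4][3] = 6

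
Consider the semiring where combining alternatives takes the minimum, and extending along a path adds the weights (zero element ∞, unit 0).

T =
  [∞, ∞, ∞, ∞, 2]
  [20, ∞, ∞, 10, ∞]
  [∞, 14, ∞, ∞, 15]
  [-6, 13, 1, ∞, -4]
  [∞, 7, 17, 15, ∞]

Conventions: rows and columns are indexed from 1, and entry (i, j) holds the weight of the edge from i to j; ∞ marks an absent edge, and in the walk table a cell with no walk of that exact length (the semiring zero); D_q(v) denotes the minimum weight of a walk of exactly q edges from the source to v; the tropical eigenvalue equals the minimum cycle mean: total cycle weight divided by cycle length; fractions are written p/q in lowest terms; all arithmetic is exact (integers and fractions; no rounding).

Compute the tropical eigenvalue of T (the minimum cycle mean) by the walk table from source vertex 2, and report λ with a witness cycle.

q=0: [∞, 0, ∞, ∞, ∞]
q=1: [20, ∞, ∞, 10, ∞]
q=2: [4, 23, 11, ∞, 6]
q=3: [43, 13, 23, 21, 6]
q=4: [15, 13, 22, 21, 17]
q=5: [15, 24, 22, 23, 17]
Optimal cycle mean attained by: cycle 1->5->2->4->1, total 2 + 7 + 10 + (-6), length 4.
Answer: λ = 13/4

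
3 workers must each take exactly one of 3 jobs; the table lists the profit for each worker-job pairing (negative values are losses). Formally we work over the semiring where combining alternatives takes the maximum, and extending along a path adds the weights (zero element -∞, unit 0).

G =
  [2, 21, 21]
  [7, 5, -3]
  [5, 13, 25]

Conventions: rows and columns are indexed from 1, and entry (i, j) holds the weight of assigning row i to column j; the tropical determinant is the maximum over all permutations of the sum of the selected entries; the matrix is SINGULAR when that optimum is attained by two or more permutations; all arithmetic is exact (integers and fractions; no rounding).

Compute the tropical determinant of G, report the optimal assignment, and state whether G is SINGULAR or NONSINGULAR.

σ = (1, 2, 3): 2 + 5 + 25 = 32
σ = (1, 3, 2): 2 + (-3) + 13 = 12
σ = (2, 1, 3): 21 + 7 + 25 = 53
σ = (2, 3, 1): 21 + (-3) + 5 = 23
σ = (3, 1, 2): 21 + 7 + 13 = 41
σ = (3, 2, 1): 21 + 5 + 5 = 31
Optimal value attained by: σ = (2, 1, 3).
Answer: det⊕(G) = 53; verdict: NONSINGULAR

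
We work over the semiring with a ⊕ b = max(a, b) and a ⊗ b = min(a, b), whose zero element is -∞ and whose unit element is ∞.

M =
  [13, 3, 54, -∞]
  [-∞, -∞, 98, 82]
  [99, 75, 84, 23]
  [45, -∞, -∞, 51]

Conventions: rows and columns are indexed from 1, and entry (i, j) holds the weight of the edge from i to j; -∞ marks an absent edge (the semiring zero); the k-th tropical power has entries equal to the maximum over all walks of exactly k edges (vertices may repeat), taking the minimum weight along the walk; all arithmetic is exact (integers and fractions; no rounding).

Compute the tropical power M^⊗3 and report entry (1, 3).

M^⊗2:
  [54, 54, 54, 23]
  [98, 75, 84, 51]
  [84, 75, 84, 75]
  [45, 3, 45, 51]
M^⊗3:
  [54, 54, 54, 54]
  [84, 75, 84, 75]
  [84, 75, 84, 75]
  [45, 45, 45, 51]
Key observation: the optimum is the walk 1->3->3->3, with weight 54 min 84 min 84 = 54.
Optimal value attained by: walk 1->3->3->3.
Answer: (M^⊗3)[1][3] = 54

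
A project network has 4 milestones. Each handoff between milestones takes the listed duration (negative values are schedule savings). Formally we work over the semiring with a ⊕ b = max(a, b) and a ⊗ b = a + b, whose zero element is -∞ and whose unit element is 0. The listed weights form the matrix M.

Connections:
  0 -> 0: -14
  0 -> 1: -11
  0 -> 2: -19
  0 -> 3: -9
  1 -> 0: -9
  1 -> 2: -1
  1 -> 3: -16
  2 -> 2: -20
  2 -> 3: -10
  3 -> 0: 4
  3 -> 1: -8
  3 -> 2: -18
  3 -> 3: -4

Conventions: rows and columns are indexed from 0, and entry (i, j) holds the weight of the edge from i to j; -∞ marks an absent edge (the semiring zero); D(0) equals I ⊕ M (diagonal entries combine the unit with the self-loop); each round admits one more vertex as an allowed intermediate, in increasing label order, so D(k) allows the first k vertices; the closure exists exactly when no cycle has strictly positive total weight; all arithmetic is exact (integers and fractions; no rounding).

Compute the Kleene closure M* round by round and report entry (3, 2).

D(0):
  [0, -11, -19, -9]
  [-9, 0, -1, -16]
  [-∞, -∞, 0, -10]
  [4, -8, -18, 0]
D(1):
  [0, -11, -19, -9]
  [-9, 0, -1, -16]
  [-∞, -∞, 0, -10]
  [4, -7, -15, 0]
D(2):
  [0, -11, -12, -9]
  [-9, 0, -1, -16]
  [-∞, -∞, 0, -10]
  [4, -7, -8, 0]
D(3):
  [0, -11, -12, -9]
  [-9, 0, -1, -11]
  [-∞, -∞, 0, -10]
  [4, -7, -8, 0]
D(4):
  [0, -11, -12, -9]
  [-7, 0, -1, -11]
  [-6, -17, 0, -10]
  [4, -7, -8, 0]
Answer: M*[3][2] = -8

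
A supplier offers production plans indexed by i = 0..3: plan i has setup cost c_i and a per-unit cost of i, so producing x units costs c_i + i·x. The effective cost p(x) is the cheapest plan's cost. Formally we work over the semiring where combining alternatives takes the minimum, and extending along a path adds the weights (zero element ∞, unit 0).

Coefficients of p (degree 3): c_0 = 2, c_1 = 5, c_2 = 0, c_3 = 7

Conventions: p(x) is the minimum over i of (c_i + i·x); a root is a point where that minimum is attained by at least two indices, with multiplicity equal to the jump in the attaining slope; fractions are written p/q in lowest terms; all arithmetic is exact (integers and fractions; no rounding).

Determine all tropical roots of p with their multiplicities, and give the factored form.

hull edge (i=0, c=2) to (i=2, c=0): slope -1, span 2
hull edge (i=2, c=0) to (i=3, c=7): slope 7, span 1
Factored form: p(x) = 7 ⊗ (x ⊕ (-7)) ⊗ (x ⊕ 1) ⊗ (x ⊕ 1)
Answer: roots = -7 (mult 1), 1 (mult 2)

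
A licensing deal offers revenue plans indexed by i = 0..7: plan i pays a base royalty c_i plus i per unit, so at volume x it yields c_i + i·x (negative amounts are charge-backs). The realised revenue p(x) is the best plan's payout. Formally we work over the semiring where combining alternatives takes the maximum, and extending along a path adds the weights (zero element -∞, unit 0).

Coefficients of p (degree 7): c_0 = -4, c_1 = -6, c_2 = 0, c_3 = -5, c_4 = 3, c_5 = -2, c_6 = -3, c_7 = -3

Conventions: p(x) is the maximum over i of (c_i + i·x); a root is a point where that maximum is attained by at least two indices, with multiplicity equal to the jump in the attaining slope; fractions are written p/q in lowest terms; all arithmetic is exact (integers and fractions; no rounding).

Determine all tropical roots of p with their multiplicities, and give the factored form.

hull edge (i=0, c=-4) to (i=2, c=0): slope 2, span 2
hull edge (i=2, c=0) to (i=4, c=3): slope 3/2, span 2
hull edge (i=4, c=3) to (i=7, c=-3): slope -2, span 3
Factored form: p(x) = -3 ⊗ (x ⊕ (-2)) ⊗ (x ⊕ (-2)) ⊗ (x ⊕ (-3/2)) ⊗ (x ⊕ (-3/2)) ⊗ (x ⊕ 2) ⊗ (x ⊕ 2) ⊗ (x ⊕ 2)
Answer: roots = -2 (mult 2), -3/2 (mult 2), 2 (mult 3)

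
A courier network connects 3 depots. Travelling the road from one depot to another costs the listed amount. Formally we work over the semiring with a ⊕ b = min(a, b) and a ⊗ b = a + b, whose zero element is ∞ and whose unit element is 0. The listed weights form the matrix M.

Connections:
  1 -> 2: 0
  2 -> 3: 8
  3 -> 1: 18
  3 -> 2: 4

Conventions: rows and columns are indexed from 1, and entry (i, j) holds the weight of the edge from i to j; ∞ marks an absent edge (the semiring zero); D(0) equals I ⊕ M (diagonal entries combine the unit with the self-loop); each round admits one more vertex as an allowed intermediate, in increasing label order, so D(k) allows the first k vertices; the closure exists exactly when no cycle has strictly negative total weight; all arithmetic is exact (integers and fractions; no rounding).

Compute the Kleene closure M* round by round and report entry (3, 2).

D(0):
  [0, 0, ∞]
  [∞, 0, 8]
  [18, 4, 0]
D(1):
  [0, 0, ∞]
  [∞, 0, 8]
  [18, 4, 0]
D(2):
  [0, 0, 8]
  [∞, 0, 8]
  [18, 4, 0]
D(3):
  [0, 0, 8]
  [26, 0, 8]
  [18, 4, 0]
Answer: M*[3][2] = 4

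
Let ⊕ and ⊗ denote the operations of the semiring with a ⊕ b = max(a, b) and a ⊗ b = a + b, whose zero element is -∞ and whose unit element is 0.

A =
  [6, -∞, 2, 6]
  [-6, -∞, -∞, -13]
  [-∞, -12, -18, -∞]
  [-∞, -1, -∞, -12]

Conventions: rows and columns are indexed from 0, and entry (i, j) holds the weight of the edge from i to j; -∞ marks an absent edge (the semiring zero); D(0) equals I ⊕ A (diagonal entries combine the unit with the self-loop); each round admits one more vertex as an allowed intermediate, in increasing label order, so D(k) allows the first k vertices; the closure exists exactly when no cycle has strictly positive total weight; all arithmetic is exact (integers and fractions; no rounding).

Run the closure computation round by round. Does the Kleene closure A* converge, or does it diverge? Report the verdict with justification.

Detection: at round 0, diagonal entry (0, 0) turns strictly positive.
Key observation: the cycle 0->0 has total weight 6, which is strictly positive.
Answer: DIVERGES — positive cycle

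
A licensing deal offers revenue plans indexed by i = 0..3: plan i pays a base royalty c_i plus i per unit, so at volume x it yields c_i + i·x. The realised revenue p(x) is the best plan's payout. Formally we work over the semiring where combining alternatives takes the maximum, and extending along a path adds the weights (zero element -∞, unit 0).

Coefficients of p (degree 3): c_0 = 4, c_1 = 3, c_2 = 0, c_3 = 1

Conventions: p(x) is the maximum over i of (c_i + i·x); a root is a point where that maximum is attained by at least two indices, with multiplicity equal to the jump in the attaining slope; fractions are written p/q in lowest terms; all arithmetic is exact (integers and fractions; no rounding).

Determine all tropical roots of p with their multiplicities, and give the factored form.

hull edge (i=0, c=4) to (i=3, c=1): slope -1, span 3
Factored form: p(x) = 1 ⊗ (x ⊕ 1) ⊗ (x ⊕ 1) ⊗ (x ⊕ 1)
Answer: roots = 1 (mult 3)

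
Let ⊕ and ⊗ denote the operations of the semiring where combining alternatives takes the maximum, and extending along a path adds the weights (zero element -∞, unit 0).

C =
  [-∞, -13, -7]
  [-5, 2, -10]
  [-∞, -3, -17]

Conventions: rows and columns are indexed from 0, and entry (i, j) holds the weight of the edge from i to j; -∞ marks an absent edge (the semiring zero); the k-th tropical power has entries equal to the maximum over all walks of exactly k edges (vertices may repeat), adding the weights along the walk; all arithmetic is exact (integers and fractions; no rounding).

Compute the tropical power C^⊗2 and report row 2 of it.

C^⊗2:
  [-18, -10, -23]
  [-3, 4, -8]
  [-8, -1, -13]
Answer: row 2 of C^⊗2 = [-8, -1, -13]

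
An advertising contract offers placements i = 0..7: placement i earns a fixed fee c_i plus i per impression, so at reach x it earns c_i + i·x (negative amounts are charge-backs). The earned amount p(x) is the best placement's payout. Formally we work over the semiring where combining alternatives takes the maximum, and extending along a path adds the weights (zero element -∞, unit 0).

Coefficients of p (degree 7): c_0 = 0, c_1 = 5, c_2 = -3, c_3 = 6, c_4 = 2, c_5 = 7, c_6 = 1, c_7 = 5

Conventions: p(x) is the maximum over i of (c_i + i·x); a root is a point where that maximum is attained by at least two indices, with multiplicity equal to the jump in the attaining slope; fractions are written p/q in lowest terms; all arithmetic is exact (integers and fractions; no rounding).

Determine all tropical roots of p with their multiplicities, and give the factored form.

hull edge (i=0, c=0) to (i=1, c=5): slope 5, span 1
hull edge (i=1, c=5) to (i=5, c=7): slope 1/2, span 4
hull edge (i=5, c=7) to (i=7, c=5): slope -1, span 2
Factored form: p(x) = 5 ⊗ (x ⊕ (-5)) ⊗ (x ⊕ (-1/2)) ⊗ (x ⊕ (-1/2)) ⊗ (x ⊕ (-1/2)) ⊗ (x ⊕ (-1/2)) ⊗ (x ⊕ 1) ⊗ (x ⊕ 1)
Answer: roots = -5 (mult 1), -1/2 (mult 4), 1 (mult 2)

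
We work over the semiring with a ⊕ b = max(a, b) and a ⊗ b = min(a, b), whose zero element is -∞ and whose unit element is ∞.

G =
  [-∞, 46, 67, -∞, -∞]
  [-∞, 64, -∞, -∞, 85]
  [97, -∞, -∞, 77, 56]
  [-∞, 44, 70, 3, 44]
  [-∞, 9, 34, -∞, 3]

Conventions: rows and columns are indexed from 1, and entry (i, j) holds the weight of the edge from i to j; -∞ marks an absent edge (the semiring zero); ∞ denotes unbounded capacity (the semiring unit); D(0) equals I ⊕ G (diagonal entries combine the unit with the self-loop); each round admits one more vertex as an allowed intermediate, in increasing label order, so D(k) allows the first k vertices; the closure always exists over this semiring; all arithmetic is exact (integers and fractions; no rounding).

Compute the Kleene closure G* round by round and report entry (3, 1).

D(0):
  [∞, 46, 67, -∞, -∞]
  [-∞, ∞, -∞, -∞, 85]
  [97, -∞, ∞, 77, 56]
  [-∞, 44, 70, ∞, 44]
  [-∞, 9, 34, -∞, ∞]
D(1):
  [∞, 46, 67, -∞, -∞]
  [-∞, ∞, -∞, -∞, 85]
  [97, 46, ∞, 77, 56]
  [-∞, 44, 70, ∞, 44]
  [-∞, 9, 34, -∞, ∞]
D(2):
  [∞, 46, 67, -∞, 46]
  [-∞, ∞, -∞, -∞, 85]
  [97, 46, ∞, 77, 56]
  [-∞, 44, 70, ∞, 44]
  [-∞, 9, 34, -∞, ∞]
D(3):
  [∞, 46, 67, 67, 56]
  [-∞, ∞, -∞, -∞, 85]
  [97, 46, ∞, 77, 56]
  [70, 46, 70, ∞, 56]
  [34, 34, 34, 34, ∞]
D(4):
  [∞, 46, 67, 67, 56]
  [-∞, ∞, -∞, -∞, 85]
  [97, 46, ∞, 77, 56]
  [70, 46, 70, ∞, 56]
  [34, 34, 34, 34, ∞]
D(5):
  [∞, 46, 67, 67, 56]
  [34, ∞, 34, 34, 85]
  [97, 46, ∞, 77, 56]
  [70, 46, 70, ∞, 56]
  [34, 34, 34, 34, ∞]
Answer: G*[3][1] = 97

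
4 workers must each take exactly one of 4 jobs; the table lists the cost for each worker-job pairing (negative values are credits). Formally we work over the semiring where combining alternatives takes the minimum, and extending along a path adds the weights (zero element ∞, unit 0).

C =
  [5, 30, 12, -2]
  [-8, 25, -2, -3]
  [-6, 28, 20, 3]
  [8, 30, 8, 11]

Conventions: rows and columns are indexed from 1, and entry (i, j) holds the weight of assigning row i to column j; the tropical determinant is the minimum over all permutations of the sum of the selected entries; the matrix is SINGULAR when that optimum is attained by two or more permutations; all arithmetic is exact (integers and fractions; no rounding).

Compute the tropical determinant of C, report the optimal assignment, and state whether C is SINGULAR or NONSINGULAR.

σ = (1, 2, 3, 4): 5 + 25 + 20 + 11 = 61
σ = (1, 2, 4, 3): 5 + 25 + 3 + 8 = 41
σ = (1, 3, 2, 4): 5 + (-2) + 28 + 11 = 42
σ = (1, 3, 4, 2): 5 + (-2) + 3 + 30 = 36
σ = (1, 4, 2, 3): 5 + (-3) + 28 + 8 = 38
σ = (1, 4, 3, 2): 5 + (-3) + 20 + 30 = 52
σ = (2, 1, 3, 4): 30 + (-8) + 20 + 11 = 53
σ = (2, 1, 4, 3): 30 + (-8) + 3 + 8 = 33
σ = (2, 3, 1, 4): 30 + (-2) + (-6) + 11 = 33
σ = (2, 3, 4, 1): 30 + (-2) + 3 + 8 = 39
σ = (2, 4, 1, 3): 30 + (-3) + (-6) + 8 = 29
σ = (2, 4, 3, 1): 30 + (-3) + 20 + 8 = 55
σ = (3, 1, 2, 4): 12 + (-8) + 28 + 11 = 43
σ = (3, 1, 4, 2): 12 + (-8) + 3 + 30 = 37
σ = (3, 2, 1, 4): 12 + 25 + (-6) + 11 = 42
σ = (3, 2, 4, 1): 12 + 25 + 3 + 8 = 48
σ = (3, 4, 1, 2): 12 + (-3) + (-6) + 30 = 33
σ = (3, 4, 2, 1): 12 + (-3) + 28 + 8 = 45
σ = (4, 1, 2, 3): (-2) + (-8) + 28 + 8 = 26
σ = (4, 1, 3, 2): (-2) + (-8) + 20 + 30 = 40
σ = (4, 2, 1, 3): (-2) + 25 + (-6) + 8 = 25
σ = (4, 2, 3, 1): (-2) + 25 + 20 + 8 = 51
σ = (4, 3, 1, 2): (-2) + (-2) + (-6) + 30 = 20
σ = (4, 3, 2, 1): (-2) + (-2) + 28 + 8 = 32
Optimal value attained by: σ = (4, 3, 1, 2).
Answer: det⊕(C) = 20; verdict: NONSINGULAR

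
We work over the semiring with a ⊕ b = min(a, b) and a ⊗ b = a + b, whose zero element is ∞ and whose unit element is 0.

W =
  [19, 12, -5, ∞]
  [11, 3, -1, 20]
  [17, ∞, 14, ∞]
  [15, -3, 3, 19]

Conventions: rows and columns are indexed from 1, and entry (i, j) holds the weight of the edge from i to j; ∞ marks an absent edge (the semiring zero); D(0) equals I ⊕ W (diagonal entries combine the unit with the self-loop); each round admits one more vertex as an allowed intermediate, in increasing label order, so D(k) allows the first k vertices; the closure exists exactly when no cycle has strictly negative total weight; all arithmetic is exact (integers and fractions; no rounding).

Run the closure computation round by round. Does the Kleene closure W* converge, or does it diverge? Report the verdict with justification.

D(0):
  [0, 12, -5, ∞]
  [11, 0, -1, 20]
  [17, ∞, 0, ∞]
  [15, -3, 3, 0]
D(1):
  [0, 12, -5, ∞]
  [11, 0, -1, 20]
  [17, 29, 0, ∞]
  [15, -3, 3, 0]
D(2):
  [0, 12, -5, 32]
  [11, 0, -1, 20]
  [17, 29, 0, 49]
  [8, -3, -4, 0]
D(3):
  [0, 12, -5, 32]
  [11, 0, -1, 20]
  [17, 29, 0, 49]
  [8, -3, -4, 0]
D(4):
  [0, 12, -5, 32]
  [11, 0, -1, 20]
  [17, 29, 0, 49]
  [8, -3, -4, 0]
Key observation: every diagonal entry stays at the unit through all rounds, so no improving cycle exists.
Answer: CONVERGES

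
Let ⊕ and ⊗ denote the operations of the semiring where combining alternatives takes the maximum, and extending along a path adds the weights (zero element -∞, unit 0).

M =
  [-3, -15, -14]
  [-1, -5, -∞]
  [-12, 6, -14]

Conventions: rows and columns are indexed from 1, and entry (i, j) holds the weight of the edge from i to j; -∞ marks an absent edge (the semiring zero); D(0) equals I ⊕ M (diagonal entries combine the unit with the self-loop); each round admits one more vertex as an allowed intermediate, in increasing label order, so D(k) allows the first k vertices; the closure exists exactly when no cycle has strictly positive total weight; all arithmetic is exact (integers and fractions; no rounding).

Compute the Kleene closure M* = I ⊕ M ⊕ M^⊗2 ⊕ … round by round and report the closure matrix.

D(0):
  [0, -15, -14]
  [-1, 0, -∞]
  [-12, 6, 0]
D(1):
  [0, -15, -14]
  [-1, 0, -15]
  [-12, 6, 0]
D(2):
  [0, -15, -14]
  [-1, 0, -15]
  [5, 6, 0]
D(3):
  [0, -8, -14]
  [-1, 0, -15]
  [5, 6, 0]
Answer: M* = [[0, -8, -14], [-1, 0, -15], [5, 6, 0]]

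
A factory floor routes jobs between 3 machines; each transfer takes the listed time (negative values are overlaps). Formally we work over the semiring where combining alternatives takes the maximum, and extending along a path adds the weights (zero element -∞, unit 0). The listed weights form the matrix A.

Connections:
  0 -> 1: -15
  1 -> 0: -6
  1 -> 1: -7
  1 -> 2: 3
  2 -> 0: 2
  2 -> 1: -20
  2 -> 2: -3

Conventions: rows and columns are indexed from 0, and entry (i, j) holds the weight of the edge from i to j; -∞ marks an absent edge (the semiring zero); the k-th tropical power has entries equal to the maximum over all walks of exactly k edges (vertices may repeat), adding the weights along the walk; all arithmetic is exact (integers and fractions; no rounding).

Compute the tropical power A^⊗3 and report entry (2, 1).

A^⊗2:
  [-21, -22, -12]
  [5, -14, 0]
  [-1, -13, -6]
A^⊗3:
  [-10, -29, -15]
  [2, -10, -3]
  [-4, -16, -9]
Key observation: the optimum is the walk 2->2->0->1, with weight (-3) + 2 + (-15) = -16.
Optimal value attained by: walk 2->2->0->1.
Answer: (A^⊗3)[2][1] = -16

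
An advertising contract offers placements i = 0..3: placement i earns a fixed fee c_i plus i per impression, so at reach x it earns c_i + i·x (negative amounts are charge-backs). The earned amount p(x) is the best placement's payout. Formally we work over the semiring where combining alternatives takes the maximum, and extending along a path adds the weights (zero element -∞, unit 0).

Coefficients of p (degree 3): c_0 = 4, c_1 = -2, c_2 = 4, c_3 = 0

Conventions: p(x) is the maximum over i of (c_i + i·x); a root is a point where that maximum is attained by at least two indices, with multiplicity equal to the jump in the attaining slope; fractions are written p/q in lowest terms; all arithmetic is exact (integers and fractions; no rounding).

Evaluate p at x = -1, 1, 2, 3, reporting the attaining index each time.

p(-1) = max(4+0·(-1)=4, -2+1·(-1)=-3, 4+2·(-1)=2, 0+3·(-1)=-3) = 4 (attained by i=0)
p(1) = max(4+0·1=4, -2+1·1=-1, 4+2·1=6, 0+3·1=3) = 6 (attained by i=2)
p(2) = max(4+0·2=4, -2+1·2=0, 4+2·2=8, 0+3·2=6) = 8 (attained by i=2)
p(3) = max(4+0·3=4, -2+1·3=1, 4+2·3=10, 0+3·3=9) = 10 (attained by i=2)
Answer: p(-1) = 4; p(1) = 6; p(2) = 8; p(3) = 10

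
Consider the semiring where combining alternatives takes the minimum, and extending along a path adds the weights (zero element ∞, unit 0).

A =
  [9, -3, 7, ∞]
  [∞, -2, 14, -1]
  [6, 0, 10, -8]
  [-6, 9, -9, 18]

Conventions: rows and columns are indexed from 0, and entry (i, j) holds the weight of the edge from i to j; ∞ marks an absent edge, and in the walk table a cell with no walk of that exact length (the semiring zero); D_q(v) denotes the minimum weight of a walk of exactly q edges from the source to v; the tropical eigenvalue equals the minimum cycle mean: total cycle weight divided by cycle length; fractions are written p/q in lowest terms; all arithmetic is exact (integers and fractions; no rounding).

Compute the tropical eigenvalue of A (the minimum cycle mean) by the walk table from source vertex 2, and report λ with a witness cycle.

q=0: [∞, ∞, 0, ∞]
q=1: [6, 0, 10, -8]
q=2: [-14, -2, -17, -1]
q=3: [-11, -17, -10, -25]
q=4: [-31, -19, -34, -18]
Optimal cycle mean attained by: cycle 2->3->2, total (-8) + (-9), length 2.
Answer: λ = -17/2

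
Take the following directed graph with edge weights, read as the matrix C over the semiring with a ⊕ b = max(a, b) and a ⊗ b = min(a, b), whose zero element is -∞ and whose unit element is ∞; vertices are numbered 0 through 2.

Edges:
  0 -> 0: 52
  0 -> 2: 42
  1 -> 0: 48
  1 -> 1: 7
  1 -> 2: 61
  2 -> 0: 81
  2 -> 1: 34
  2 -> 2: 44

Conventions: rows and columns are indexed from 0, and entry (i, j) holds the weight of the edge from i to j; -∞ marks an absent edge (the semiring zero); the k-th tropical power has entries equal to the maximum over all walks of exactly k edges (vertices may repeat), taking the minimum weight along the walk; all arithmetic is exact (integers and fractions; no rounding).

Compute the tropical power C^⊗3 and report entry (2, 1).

C^⊗2:
  [52, 34, 42]
  [61, 34, 44]
  [52, 34, 44]
C^⊗3:
  [52, 34, 42]
  [52, 34, 44]
  [52, 34, 44]
Key observation: the optimum is the walk 2->0->2->1, with weight 81 min 42 min 34 = 34.
Optimal value attained by: walk 2->0->2->1.
Answer: (C^⊗3)[2][1] = 34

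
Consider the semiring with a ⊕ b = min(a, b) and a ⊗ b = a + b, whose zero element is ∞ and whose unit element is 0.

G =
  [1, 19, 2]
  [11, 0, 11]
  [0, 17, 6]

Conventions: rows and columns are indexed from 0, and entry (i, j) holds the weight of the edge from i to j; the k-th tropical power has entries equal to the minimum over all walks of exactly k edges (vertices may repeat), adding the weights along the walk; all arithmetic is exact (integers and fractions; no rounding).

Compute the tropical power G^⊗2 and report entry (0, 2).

G^⊗2:
  [2, 19, 3]
  [11, 0, 11]
  [1, 17, 2]
Key observation: the optimum is the walk 0->0->2, with weight 1 + 2 = 3.
Optimal value attained by: walk 0->0->2.
Answer: (G^⊗2)[0][2] = 3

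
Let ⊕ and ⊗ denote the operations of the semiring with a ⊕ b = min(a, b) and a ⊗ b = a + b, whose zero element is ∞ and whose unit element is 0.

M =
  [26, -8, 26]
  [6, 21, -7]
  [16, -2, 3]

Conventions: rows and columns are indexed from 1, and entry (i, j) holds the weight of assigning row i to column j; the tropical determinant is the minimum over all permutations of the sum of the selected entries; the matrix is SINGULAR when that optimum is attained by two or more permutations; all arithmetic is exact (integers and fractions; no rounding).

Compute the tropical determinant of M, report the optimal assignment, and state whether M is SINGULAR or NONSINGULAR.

σ = (1, 2, 3): 26 + 21 + 3 = 50
σ = (1, 3, 2): 26 + (-7) + (-2) = 17
σ = (2, 1, 3): (-8) + 6 + 3 = 1
σ = (2, 3, 1): (-8) + (-7) + 16 = 1
σ = (3, 1, 2): 26 + 6 + (-2) = 30
σ = (3, 2, 1): 26 + 21 + 16 = 63
Optimal value attained by: σ = (2, 1, 3).
Answer: det⊕(M) = 1; verdict: SINGULAR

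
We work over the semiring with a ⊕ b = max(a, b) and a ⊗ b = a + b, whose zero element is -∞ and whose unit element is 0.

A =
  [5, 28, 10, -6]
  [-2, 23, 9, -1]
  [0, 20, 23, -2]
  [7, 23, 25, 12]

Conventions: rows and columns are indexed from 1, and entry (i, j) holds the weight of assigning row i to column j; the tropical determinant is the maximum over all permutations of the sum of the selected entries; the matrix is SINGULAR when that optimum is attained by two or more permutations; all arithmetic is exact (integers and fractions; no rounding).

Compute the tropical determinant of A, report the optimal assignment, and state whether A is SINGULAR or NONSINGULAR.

σ = (1, 2, 3, 4): 5 + 23 + 23 + 12 = 63
σ = (1, 2, 4, 3): 5 + 23 + (-2) + 25 = 51
σ = (1, 3, 2, 4): 5 + 9 + 20 + 12 = 46
σ = (1, 3, 4, 2): 5 + 9 + (-2) + 23 = 35
σ = (1, 4, 2, 3): 5 + (-1) + 20 + 25 = 49
σ = (1, 4, 3, 2): 5 + (-1) + 23 + 23 = 50
σ = (2, 1, 3, 4): 28 + (-2) + 23 + 12 = 61
σ = (2, 1, 4, 3): 28 + (-2) + (-2) + 25 = 49
σ = (2, 3, 1, 4): 28 + 9 + 0 + 12 = 49
σ = (2, 3, 4, 1): 28 + 9 + (-2) + 7 = 42
σ = (2, 4, 1, 3): 28 + (-1) + 0 + 25 = 52
σ = (2, 4, 3, 1): 28 + (-1) + 23 + 7 = 57
σ = (3, 1, 2, 4): 10 + (-2) + 20 + 12 = 40
σ = (3, 1, 4, 2): 10 + (-2) + (-2) + 23 = 29
σ = (3, 2, 1, 4): 10 + 23 + 0 + 12 = 45
σ = (3, 2, 4, 1): 10 + 23 + (-2) + 7 = 38
σ = (3, 4, 1, 2): 10 + (-1) + 0 + 23 = 32
σ = (3, 4, 2, 1): 10 + (-1) + 20 + 7 = 36
σ = (4, 1, 2, 3): (-6) + (-2) + 20 + 25 = 37
σ = (4, 1, 3, 2): (-6) + (-2) + 23 + 23 = 38
σ = (4, 2, 1, 3): (-6) + 23 + 0 + 25 = 42
σ = (4, 2, 3, 1): (-6) + 23 + 23 + 7 = 47
σ = (4, 3, 1, 2): (-6) + 9 + 0 + 23 = 26
σ = (4, 3, 2, 1): (-6) + 9 + 20 + 7 = 30
Optimal value attained by: σ = (1, 2, 3, 4).
Answer: det⊕(A) = 63; verdict: NONSINGULAR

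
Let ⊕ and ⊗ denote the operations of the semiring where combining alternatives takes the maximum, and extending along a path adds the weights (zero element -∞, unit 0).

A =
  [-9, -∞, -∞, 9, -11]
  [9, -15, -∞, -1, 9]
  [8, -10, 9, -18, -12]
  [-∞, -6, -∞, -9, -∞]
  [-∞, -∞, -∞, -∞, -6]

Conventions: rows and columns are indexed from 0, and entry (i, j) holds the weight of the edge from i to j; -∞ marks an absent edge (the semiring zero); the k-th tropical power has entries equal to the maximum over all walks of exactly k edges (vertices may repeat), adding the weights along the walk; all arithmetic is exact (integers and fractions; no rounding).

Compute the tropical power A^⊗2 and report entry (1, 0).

A^⊗2:
  [-18, 3, -∞, 0, -17]
  [0, -7, -∞, 18, 3]
  [17, -1, 18, 17, -1]
  [3, -15, -∞, -7, 3]
  [-∞, -∞, -∞, -∞, -12]
Key observation: the optimum is the walk 1->0->0, with weight 9 + (-9) = 0.
Optimal value attained by: walk 1->0->0.
Answer: (A^⊗2)[1][0] = 0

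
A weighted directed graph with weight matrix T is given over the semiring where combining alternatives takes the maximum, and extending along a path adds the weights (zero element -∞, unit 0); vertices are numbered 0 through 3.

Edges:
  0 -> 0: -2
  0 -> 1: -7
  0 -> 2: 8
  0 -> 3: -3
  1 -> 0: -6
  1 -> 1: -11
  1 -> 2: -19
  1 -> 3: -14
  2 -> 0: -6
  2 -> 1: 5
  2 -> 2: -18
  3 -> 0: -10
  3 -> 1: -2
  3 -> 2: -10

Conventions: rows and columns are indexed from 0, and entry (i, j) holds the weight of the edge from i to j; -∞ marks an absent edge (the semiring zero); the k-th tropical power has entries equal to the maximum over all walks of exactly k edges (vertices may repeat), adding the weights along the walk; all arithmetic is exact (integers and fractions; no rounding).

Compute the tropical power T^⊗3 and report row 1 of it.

T^⊗2:
  [2, 13, 6, -5]
  [-8, -13, 2, -9]
  [-1, -6, 2, -9]
  [-8, -5, -2, -13]
T^⊗3:
  [7, 11, 10, -1]
  [-4, 7, 0, -11]
  [-3, 7, 7, -4]
  [-8, 3, 0, -11]
Answer: row 1 of T^⊗3 = [-4, 7, 0, -11]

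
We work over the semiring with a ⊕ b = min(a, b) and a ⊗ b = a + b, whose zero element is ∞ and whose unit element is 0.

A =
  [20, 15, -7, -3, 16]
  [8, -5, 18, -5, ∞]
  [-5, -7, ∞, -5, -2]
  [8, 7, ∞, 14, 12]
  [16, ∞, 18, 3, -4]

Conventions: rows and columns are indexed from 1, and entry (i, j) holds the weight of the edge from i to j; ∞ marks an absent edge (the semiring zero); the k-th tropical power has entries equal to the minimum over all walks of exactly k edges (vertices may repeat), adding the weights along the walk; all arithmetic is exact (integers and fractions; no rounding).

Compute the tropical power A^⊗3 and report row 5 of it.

A^⊗2:
  [-12, -14, 13, -12, -9]
  [3, -10, 1, -10, 7]
  [1, -12, -12, -12, -6]
  [15, 2, 1, 2, 8]
  [11, 10, 9, -1, -8]
A^⊗3:
  [-6, -19, -19, -19, -13]
  [-4, -15, -4, -15, -1]
  [-17, -19, -6, -17, -14]
  [-4, -6, 8, -4, -1]
  [4, 2, 4, -5, -12]
Answer: row 5 of A^⊗3 = [4, 2, 4, -5, -12]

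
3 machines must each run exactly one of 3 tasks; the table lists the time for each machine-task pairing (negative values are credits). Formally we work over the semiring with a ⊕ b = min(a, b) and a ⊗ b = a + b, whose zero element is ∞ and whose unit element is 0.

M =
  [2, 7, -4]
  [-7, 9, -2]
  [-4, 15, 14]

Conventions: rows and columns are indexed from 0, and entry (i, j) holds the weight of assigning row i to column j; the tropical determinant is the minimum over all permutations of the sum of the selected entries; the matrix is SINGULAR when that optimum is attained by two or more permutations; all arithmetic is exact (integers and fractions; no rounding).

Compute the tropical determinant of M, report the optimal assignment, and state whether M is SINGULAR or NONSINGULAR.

σ = (0, 1, 2): 2 + 9 + 14 = 25
σ = (0, 2, 1): 2 + (-2) + 15 = 15
σ = (1, 0, 2): 7 + (-7) + 14 = 14
σ = (1, 2, 0): 7 + (-2) + (-4) = 1
σ = (2, 0, 1): (-4) + (-7) + 15 = 4
σ = (2, 1, 0): (-4) + 9 + (-4) = 1
Optimal value attained by: σ = (1, 2, 0).
Answer: det⊕(M) = 1; verdict: SINGULAR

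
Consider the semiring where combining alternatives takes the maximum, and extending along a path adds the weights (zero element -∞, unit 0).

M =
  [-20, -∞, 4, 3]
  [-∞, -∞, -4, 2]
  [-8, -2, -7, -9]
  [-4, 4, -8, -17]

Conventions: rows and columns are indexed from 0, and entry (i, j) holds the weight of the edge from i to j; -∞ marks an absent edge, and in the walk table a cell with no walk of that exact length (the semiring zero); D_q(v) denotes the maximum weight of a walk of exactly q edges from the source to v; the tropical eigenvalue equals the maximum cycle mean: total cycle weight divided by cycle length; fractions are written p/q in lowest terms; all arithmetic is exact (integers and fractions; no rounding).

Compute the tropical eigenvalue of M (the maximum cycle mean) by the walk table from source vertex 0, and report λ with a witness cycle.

q=0: [0, -∞, -∞, -∞]
q=1: [-20, -∞, 4, 3]
q=2: [-1, 7, -3, -5]
q=3: [-9, -1, 3, 9]
q=4: [5, 13, 1, 1]
Optimal cycle mean attained by: cycle 1->3->1, total 2 + 4, length 2.
Answer: λ = 3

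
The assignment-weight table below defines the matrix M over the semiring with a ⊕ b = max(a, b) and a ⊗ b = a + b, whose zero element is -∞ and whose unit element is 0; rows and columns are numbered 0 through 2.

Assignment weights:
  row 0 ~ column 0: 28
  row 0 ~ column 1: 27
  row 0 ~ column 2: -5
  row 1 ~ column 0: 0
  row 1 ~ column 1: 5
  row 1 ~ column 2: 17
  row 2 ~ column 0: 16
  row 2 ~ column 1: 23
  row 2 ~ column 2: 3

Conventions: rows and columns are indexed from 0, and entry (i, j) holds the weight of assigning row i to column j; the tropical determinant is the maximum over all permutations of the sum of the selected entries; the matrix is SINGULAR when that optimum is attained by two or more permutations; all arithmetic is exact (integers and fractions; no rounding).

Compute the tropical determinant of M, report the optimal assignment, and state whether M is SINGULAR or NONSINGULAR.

σ = (0, 1, 2): 28 + 5 + 3 = 36
σ = (0, 2, 1): 28 + 17 + 23 = 68
σ = (1, 0, 2): 27 + 0 + 3 = 30
σ = (1, 2, 0): 27 + 17 + 16 = 60
σ = (2, 0, 1): (-5) + 0 + 23 = 18
σ = (2, 1, 0): (-5) + 5 + 16 = 16
Optimal value attained by: σ = (0, 2, 1).
Answer: det⊕(M) = 68; verdict: NONSINGULAR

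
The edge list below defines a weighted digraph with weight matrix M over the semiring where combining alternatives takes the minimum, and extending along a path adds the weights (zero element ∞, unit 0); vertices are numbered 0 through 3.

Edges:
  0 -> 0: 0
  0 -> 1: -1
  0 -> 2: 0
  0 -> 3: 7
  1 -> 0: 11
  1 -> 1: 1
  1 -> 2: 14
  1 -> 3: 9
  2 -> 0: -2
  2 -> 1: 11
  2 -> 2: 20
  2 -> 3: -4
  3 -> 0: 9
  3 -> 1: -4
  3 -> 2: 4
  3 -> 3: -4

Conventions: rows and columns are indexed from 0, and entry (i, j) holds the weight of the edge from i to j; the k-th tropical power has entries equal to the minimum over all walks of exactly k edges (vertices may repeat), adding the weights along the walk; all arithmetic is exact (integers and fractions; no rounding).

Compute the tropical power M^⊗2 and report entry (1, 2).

M^⊗2:
  [-2, -1, 0, -4]
  [11, 2, 11, 5]
  [-2, -8, -2, -8]
  [2, -8, 0, -8]
Key observation: the optimum is the walk 1->0->2, with weight 11 + 0 = 11.
Optimal value attained by: walk 1->0->2.
Answer: (M^⊗2)[1][2] = 11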